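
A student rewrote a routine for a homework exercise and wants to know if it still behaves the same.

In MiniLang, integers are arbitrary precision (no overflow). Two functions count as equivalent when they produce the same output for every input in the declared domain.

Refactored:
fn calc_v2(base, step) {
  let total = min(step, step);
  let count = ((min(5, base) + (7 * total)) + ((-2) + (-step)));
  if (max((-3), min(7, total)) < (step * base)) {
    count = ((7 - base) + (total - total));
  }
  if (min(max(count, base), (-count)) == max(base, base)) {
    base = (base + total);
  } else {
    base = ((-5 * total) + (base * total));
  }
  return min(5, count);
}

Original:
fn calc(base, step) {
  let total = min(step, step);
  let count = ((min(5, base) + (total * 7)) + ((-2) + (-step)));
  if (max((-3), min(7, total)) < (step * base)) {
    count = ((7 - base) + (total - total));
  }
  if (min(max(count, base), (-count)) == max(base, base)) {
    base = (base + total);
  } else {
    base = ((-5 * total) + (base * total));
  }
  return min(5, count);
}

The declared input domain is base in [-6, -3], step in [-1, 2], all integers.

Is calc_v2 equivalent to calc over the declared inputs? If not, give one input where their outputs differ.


The two versions differ — the changes include same computation, different form.
As a probe, take base=-6, step=2: calc runs total := 2 | count := 4 | (max((-3), min(7, total)) < (step * base)): false | (min(max(count, base), (-count)) == max(base, base)): false | base := -22 | result 4; calc_v2 runs total := 2 | count := 4 | (max((-3), min(7, total)) < (step * base)): false | (min(max(count, base), (-count)) == max(base, base)): false | base := -22 | result 4; both end at 4.
Checked all 16 inputs in the declared domain: the outputs agree on every one.
verdict: equivalent


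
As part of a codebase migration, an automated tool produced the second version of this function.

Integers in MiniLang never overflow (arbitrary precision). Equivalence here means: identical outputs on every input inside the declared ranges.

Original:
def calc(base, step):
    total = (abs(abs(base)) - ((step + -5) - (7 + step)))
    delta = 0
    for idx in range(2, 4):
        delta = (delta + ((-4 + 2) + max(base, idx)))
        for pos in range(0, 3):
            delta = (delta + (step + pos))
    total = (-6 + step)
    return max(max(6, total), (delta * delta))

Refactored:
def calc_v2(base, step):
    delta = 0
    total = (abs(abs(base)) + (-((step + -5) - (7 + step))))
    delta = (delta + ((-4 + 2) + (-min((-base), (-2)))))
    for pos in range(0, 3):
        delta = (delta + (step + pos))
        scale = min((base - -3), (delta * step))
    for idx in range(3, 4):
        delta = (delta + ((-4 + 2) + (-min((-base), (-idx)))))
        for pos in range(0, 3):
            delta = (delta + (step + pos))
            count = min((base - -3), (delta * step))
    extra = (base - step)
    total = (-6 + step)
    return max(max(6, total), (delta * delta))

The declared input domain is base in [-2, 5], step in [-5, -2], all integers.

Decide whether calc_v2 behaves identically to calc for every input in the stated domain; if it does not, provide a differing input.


Although local variable names differ, and constant usage differs, and min/max/abs usage differs, and arithmetic usage differs, and statement counts differ, and loop structure differs, 32/32 inputs agree.
verdict: equivalent


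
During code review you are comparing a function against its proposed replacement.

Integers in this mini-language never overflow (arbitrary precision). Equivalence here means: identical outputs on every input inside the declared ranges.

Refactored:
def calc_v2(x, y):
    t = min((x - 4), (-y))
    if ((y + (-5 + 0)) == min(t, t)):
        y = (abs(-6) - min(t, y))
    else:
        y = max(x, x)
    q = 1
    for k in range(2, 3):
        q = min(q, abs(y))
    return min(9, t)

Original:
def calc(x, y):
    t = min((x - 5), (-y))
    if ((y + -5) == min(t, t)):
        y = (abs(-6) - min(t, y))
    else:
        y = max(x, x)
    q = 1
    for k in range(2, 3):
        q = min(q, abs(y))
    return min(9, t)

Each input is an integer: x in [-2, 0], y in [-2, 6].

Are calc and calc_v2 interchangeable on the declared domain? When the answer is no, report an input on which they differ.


These are not equivalent — on x=-2, y=-2 the outputs split (-7 vs -6).
calc: t = -7; ((y + -5) == min(t, t)) -> true; y = 13; q = 1; [k=2]; q = 1; return -7
calc_v2: t = -6; ((y + (-5 + 0)) == min(t, t)) -> false; y = -2; q = 1; [k=2]; q = 1; return -6
verdict: not equivalent; witness: x=-2, y=-2


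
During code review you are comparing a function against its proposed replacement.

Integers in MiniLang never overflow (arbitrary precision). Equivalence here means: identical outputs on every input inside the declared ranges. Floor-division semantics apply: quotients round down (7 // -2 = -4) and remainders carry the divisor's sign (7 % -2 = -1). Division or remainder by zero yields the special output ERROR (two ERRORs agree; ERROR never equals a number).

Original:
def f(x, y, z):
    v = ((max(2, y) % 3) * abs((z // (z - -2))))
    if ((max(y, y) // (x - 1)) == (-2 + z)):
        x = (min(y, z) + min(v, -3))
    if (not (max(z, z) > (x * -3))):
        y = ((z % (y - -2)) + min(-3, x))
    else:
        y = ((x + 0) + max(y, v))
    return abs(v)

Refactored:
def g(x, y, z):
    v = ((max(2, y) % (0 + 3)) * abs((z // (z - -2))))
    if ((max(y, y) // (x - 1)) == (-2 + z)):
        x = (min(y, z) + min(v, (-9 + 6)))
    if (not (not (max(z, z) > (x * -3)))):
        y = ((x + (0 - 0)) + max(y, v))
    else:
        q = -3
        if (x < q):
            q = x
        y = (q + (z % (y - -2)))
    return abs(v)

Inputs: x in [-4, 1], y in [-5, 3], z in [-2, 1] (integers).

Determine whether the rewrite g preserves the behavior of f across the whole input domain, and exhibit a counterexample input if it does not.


Behavior is preserved: although min/max/abs usage differs, plus statement counts differ, plus constant usage differs, plus comparison usage differs, plus local variable names differ, plus arithmetic usage differs, plus branching structure differs, plus boolean connective usage differs, the outputs never diverge.
One worked example (x=-1, y=3, z=-1) — f: v := 0 | ((max(y, y) // (x - 1)) == (-2 + z)): false | (not (max(z, z) > (x * -3))): true | y := 1 | result 0; g: v := 0 | ((max(y, y) // (x - 1)) == (-2 + z)): false | (not (not (max(z, z) > (x * -3)))): false | q := -3 | (x < q): false | y := 1 | result 0; agreement on 0.
Every one of the 216 inputs gives matching results.
verdict: equivalent


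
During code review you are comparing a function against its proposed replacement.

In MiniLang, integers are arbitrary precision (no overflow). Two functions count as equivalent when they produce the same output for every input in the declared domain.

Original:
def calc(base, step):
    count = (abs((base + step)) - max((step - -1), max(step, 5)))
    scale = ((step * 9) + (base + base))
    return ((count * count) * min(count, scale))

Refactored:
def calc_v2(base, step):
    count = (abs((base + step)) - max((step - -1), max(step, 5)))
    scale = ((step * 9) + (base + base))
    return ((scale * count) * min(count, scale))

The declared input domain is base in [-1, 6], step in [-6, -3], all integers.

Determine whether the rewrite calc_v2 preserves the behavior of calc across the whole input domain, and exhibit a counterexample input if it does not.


Take base=-1, step=-6.
calc: count := 2 | scale := -56 | result -224
calc_v2: count := 2 | scale := -56 | result 6272
-224 and 6272 differ, so these are not the same function on this domain.
verdict: not equivalent; witness: base=-1, step=-6


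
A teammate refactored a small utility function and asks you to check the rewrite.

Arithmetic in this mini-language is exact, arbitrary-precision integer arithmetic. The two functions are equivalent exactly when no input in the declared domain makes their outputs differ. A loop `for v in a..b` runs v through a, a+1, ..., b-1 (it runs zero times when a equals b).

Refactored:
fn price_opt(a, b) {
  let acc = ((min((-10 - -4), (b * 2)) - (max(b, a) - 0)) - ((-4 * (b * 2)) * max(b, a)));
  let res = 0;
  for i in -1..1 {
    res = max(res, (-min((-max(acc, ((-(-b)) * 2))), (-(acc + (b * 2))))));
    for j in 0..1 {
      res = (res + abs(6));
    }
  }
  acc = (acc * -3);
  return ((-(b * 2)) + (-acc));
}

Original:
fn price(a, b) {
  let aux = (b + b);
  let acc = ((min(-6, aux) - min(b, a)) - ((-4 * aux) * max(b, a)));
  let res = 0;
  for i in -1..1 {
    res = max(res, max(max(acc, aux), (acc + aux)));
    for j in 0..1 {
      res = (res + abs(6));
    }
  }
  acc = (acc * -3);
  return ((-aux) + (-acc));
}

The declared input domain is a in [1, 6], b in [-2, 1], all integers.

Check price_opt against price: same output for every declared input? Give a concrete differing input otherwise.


Run the pair on a=1, b=-2.
price: aux = -4; acc = -20; res = 0; [i=-1]; res = 0; [j=0]; res = 6; [i=0]; res = 6; [j=0]; res = 12; acc = 60; return -56
price_opt: acc = -23; res = 0; [i=-1]; res = 0; [j=0]; res = 6; [i=0]; res = 6; [j=0]; res = 12; acc = 69; return -65
-56 against -65: the behavior changed.
verdict: not equivalent; witness: a=1, b=-2


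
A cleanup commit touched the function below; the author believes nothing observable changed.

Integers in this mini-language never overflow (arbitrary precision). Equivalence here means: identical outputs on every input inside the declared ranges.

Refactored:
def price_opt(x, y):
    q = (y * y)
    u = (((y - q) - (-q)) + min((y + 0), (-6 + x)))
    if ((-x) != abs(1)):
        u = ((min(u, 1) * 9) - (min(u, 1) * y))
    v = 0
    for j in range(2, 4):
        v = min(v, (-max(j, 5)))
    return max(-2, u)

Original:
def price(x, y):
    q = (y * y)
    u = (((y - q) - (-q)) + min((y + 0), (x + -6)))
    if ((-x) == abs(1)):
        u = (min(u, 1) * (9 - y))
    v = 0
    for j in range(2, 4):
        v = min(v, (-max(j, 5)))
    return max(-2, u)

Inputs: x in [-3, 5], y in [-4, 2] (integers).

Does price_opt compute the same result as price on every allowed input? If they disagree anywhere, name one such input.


Evaluate both at x=3, y=2.
price: q = 4; u = -1; ((-x) == abs(1)) -> false; v = 0; [j=2]; v = -5; [j=3]; v = -5; return -1
price_opt: q = 4; u = -1; ((-x) != abs(1)) -> true; u = -7; v = 0; [j=2]; v = -5; [j=3]; v = -5; return -2
-1 != -2, so the rewrite changes behavior.
verdict: not equivalent; witness: x=3, y=2


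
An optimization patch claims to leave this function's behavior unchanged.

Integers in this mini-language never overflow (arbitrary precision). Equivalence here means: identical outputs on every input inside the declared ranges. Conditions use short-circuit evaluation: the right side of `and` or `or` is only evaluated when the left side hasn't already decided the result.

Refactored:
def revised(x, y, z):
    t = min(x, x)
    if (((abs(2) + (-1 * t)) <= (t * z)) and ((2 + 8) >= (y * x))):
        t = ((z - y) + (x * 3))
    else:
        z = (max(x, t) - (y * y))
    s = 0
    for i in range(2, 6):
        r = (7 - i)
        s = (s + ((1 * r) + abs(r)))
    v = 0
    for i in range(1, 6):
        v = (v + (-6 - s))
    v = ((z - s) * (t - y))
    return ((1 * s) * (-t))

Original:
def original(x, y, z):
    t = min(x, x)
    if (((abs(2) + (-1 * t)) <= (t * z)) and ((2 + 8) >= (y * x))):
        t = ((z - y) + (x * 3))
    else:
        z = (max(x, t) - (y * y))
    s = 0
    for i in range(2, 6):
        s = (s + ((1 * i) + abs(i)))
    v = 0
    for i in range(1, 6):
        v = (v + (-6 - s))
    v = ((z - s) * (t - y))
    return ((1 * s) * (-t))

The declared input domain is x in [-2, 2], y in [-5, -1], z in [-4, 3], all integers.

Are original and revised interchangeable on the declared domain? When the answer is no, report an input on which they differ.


Although arithmetic usage differs; also constant usage differs; also statement counts differ; also local variable names differ, 200/200 inputs agree.
verdict: equivalent


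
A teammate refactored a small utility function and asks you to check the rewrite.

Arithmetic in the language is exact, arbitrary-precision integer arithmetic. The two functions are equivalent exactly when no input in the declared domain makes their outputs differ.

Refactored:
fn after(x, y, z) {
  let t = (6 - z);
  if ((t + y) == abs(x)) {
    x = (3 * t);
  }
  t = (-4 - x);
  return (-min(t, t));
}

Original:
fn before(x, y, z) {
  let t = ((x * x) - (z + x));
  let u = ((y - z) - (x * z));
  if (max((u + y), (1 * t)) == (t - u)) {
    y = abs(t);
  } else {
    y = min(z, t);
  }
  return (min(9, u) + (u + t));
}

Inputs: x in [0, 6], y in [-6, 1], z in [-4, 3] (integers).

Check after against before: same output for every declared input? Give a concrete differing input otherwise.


On input x=0, y=-6, z=-4, before returns 0 while after returns 4.
verdict: not equivalent; witness: x=0, y=-6, z=-4


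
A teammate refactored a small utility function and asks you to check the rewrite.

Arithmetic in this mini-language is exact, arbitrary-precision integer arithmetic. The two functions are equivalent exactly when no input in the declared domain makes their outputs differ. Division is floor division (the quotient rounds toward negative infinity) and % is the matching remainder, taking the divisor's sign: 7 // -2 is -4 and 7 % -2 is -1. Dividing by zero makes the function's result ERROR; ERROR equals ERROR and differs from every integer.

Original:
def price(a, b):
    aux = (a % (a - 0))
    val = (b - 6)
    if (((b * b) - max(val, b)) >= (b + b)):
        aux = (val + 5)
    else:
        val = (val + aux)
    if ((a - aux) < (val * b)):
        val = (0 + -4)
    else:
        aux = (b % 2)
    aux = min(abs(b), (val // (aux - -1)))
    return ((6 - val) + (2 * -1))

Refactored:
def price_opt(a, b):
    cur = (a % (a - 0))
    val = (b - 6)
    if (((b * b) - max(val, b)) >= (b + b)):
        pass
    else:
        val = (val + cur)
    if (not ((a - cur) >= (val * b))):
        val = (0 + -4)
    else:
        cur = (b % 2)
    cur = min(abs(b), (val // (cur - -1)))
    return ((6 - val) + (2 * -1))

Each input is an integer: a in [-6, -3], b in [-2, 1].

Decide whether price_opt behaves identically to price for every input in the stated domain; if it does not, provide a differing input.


Evaluate both at a=-6, b=0.
price: aux = 0; val = -6; (((b * b) - max(val, b)) >= (b + b)) -> true; aux = -1; ((a - aux) < (val * b)) -> true; val = -4; division by zero -> ERROR
price_opt: cur = 0; val = -6; (((b * b) - max(val, b)) >= (b + b)) -> true; (not ((a - cur) >= (val * b))) -> true; val = -4; cur = -4; return 8
ERROR against 8: the behavior changed.
verdict: not equivalent; witness: a=-6, b=0


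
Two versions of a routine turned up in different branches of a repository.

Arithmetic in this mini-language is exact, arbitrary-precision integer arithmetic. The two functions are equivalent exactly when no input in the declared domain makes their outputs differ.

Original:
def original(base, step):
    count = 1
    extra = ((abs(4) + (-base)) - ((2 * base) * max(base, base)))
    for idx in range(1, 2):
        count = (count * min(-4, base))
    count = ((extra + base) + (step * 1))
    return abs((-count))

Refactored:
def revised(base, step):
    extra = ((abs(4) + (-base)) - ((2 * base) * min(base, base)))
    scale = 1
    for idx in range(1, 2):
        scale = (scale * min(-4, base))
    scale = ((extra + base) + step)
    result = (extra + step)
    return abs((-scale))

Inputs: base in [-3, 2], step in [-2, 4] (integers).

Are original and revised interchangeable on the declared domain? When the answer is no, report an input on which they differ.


Equivalent. The edit looks behavioral (`max(base, base)` became `min(base, base)`), but over these ranges it never changes the outcome.
Checked all 42 inputs in the declared domain: the outputs agree on every one.
One worked example (base=-2, step=3) — original: count becomes 1; next extra becomes -2; next at idx=1:; next count becomes -4; next count becomes -1; next final value 1; revised: extra becomes -2; next scale becomes 1; next at idx=1:; next scale becomes -4; next scale becomes -1; next result becomes 1; next final value 1; agreement on 1.
verdict: equivalent


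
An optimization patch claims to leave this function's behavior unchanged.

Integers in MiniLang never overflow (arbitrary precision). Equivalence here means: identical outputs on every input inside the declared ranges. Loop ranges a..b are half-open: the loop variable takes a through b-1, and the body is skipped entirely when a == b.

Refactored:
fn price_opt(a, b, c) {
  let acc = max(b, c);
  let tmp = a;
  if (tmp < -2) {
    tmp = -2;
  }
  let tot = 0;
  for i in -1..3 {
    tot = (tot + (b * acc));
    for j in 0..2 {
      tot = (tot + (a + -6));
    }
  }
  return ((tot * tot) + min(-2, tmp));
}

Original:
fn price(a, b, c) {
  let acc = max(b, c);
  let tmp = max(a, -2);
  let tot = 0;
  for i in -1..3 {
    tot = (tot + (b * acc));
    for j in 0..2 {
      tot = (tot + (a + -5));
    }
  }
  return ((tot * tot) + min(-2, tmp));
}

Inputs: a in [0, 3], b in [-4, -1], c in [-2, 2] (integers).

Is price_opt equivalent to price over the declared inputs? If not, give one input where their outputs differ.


Consider the input a=0, b=-4, c=-2.
price: acc=-2, then tmp=0, then tot=0, then (i=-1), then tot=8, then (j=0), then tot=3, then (j=1), then tot=-2, then (i=0), then tot=6, then (j=0), then tot=1, then (j=1), then tot=-4, then (i=1), then tot=4, then (j=0), then tot=-1, then (j=1), then tot=-6, then (i=2), then tot=2, then (j=0), then tot=-3, then (j=1), then tot=-8, then returns 62
price_opt: acc=-2, then tmp=0, then (tmp < -2) is false, then tot=0, then (i=-1), then tot=8, then (j=0), then tot=2, then (j=1), then tot=-4, then (i=0), then tot=4, then (j=0), then tot=-2, then (j=1), then tot=-8, then (i=1), then tot=0, then (j=0), then tot=-6, then (j=1), then tot=-12, then (i=2), then tot=-4, then (j=0), then tot=-10, then (j=1), then tot=-16, then returns 254
62 != 254, so the rewrite changes behavior.
verdict: not equivalent; witness: a=0, b=-4, c=-2


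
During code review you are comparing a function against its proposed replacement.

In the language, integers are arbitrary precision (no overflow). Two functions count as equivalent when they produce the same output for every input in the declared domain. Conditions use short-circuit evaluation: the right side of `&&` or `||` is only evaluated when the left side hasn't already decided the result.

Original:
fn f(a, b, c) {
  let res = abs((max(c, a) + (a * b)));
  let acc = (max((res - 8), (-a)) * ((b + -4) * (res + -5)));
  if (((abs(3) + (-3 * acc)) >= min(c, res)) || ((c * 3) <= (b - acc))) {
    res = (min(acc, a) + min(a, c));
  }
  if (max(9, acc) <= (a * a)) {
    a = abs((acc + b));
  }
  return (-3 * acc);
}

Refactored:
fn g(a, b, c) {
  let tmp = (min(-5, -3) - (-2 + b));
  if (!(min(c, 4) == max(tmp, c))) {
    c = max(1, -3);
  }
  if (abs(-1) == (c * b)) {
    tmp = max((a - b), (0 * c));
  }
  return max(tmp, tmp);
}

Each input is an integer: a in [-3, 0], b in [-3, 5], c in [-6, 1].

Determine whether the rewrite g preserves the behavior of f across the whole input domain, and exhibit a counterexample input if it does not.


Evaluate both at a=-3, b=-3, c=-6.
f: res := 6 | acc := -21 | (((abs(3) + (-3 * acc)) >= min(c, res)) || ((c * 3) <= (b - acc))): true | res := -27 | (max(9, acc) <= (a * a)): true | a := 24 | result 63
g: tmp := 0 | (!(min(c, 4) == max(tmp, c))): true | c := 1 | (abs(-1) == (c * b)): false | result 0
63 != 0, so the rewrite changes behavior.
verdict: not equivalent; witness: a=-3, b=-3, c=-6


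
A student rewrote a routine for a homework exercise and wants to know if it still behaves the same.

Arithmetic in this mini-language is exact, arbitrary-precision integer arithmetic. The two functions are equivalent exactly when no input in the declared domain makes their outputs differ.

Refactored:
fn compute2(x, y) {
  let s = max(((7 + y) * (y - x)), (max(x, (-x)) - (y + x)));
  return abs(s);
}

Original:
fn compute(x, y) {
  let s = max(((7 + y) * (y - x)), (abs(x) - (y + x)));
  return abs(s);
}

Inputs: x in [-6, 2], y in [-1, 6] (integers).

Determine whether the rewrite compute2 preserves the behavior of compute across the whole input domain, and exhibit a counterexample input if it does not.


Side by side, the visible changes include: min/max/abs usage differs.
Tracing x=-1, y=1: compute: s becomes 16; next final value 16 | compute2: s becomes 16; next final value 16 — matching result 16.
Sweeping the whole domain (72 inputs) finds no disagreement.
verdict: equivalent


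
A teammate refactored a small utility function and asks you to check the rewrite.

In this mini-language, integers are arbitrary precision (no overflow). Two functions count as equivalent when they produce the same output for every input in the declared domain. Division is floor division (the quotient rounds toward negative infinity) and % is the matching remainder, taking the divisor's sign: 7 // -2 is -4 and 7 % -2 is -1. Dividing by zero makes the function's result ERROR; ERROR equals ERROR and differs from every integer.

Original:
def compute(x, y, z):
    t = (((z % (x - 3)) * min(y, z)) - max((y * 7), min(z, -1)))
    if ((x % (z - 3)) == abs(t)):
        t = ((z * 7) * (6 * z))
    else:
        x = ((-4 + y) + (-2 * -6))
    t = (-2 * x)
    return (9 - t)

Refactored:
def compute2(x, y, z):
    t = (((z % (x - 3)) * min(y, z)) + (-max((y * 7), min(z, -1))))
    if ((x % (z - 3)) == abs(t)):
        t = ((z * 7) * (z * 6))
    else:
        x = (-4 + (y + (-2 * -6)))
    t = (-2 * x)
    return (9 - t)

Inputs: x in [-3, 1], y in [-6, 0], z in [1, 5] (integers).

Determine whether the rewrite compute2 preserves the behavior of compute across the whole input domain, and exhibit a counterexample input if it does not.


Equivalent — the differences include arithmetic usage differs, yet no declared input distinguishes the two.
One worked example (x=1, y=-3, z=1) — compute: t = 4; ((x % (z - 3)) == abs(t)) -> false; x = 5; t = -10; return 19; compute2: t = 4; ((x % (z - 3)) == abs(t)) -> false; x = 5; t = -10; return 19; agreement on 19.
Every one of the 175 inputs gives matching results.
verdict: equivalent


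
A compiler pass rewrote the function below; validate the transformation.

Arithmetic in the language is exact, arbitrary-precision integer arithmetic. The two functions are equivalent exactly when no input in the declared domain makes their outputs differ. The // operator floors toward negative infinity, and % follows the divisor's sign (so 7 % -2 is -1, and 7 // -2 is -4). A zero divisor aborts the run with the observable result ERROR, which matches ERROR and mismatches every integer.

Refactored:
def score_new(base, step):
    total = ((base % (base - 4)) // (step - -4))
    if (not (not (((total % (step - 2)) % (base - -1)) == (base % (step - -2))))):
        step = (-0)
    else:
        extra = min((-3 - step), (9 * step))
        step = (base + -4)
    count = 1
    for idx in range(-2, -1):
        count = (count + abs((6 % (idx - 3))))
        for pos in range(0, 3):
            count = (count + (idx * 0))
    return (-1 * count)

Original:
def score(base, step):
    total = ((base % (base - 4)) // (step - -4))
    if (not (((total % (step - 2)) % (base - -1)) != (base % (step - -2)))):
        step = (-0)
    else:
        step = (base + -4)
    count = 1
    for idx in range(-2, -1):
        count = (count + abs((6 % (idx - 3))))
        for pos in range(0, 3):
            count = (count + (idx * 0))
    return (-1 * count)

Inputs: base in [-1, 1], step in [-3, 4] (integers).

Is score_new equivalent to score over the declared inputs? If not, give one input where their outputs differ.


This is a faithful refactor — local variable names differ, and statement counts differ, and boolean connective usage differs, and min/max/abs usage differs, and comparison usage differs, and constant usage differs, and arithmetic usage differs, but the computed results match everywhere.
One worked example (base=1, step=-2) — score: total=-1, then a zero divisor aborts: ERROR; score_new: total=-1, then a zero divisor aborts: ERROR; agreement on ERROR.
Across all 24 domain points the two functions coincide.
verdict: equivalent


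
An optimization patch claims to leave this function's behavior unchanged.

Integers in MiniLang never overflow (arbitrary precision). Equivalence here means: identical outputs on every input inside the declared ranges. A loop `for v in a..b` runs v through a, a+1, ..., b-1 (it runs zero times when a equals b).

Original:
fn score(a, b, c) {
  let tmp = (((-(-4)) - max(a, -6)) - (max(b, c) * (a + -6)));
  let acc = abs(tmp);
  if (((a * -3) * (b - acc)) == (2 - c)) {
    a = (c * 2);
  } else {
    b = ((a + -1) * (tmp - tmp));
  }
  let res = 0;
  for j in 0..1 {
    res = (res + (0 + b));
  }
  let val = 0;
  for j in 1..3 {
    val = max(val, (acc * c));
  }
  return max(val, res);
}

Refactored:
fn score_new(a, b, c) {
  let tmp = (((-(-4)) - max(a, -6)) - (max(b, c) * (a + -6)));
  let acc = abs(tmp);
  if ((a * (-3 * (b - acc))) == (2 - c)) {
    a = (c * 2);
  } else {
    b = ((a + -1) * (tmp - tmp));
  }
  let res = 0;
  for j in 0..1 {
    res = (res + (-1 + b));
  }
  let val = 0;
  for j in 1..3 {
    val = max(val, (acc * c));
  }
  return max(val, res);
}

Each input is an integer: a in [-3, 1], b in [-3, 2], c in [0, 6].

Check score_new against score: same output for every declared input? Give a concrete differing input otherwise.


Although `0` became `-1`, no input in the stated domain can expose it; all 210 inputs agree.
verdict: equivalent


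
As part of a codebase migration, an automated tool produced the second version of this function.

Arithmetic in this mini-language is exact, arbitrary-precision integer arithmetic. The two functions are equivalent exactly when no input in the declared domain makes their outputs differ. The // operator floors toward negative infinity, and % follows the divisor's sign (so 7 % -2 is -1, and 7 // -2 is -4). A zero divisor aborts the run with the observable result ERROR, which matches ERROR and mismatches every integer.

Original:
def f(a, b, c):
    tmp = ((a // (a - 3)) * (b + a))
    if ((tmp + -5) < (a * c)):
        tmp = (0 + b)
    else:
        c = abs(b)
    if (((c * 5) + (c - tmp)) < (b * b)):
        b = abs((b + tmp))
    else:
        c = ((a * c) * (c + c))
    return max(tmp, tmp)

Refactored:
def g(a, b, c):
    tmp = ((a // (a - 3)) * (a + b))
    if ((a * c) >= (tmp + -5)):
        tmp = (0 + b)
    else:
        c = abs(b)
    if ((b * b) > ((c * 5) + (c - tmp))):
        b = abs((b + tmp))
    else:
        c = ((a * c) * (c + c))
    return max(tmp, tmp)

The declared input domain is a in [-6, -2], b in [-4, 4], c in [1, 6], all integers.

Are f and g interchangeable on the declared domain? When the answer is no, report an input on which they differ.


Not equivalent: a=-5, b=-4, c=1 separates them (0 vs -4).
f: tmp = 0; ((tmp + -5) < (a * c)) -> false; c = 4; (((c * 5) + (c - tmp)) < (b * b)) -> false; c = -160; return 0
g: tmp = 0; ((a * c) >= (tmp + -5)) -> true; tmp = -4; ((b * b) > ((c * 5) + (c - tmp))) -> true; b = 8; return -4
verdict: not equivalent; witness: a=-5, b=-4, c=1


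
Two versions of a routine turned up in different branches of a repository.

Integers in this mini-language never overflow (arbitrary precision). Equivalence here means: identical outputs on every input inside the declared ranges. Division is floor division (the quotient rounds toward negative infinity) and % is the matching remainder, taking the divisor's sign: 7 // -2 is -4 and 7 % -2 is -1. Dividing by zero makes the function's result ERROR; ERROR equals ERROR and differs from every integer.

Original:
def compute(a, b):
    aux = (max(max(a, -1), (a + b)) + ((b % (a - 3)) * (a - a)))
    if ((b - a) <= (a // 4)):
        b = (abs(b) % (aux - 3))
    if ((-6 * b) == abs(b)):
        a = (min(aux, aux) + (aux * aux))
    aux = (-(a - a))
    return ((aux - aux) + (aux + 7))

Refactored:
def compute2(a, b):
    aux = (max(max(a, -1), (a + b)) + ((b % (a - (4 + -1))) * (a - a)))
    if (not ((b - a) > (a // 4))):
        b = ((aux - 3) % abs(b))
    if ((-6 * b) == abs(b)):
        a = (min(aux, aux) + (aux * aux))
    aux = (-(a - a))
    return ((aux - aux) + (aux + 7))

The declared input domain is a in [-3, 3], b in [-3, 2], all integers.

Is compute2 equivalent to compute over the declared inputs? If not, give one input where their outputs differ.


On input a=0, b=0, compute returns 7 while compute2 returns ERROR.
verdict: not equivalent; witness: a=0, b=0


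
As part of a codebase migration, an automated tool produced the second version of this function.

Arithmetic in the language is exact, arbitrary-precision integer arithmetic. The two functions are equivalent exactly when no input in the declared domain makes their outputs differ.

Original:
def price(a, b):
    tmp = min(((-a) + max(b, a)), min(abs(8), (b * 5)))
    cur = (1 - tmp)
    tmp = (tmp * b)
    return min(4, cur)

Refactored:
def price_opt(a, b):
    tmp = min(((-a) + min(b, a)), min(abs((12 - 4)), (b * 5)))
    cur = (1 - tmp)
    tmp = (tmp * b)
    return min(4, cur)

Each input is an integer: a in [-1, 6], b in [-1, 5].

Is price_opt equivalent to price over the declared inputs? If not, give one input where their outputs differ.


a=-1, b=1 yields -1 from price but 1 from price_opt.
verdict: not equivalent; witness: a=-1, b=1


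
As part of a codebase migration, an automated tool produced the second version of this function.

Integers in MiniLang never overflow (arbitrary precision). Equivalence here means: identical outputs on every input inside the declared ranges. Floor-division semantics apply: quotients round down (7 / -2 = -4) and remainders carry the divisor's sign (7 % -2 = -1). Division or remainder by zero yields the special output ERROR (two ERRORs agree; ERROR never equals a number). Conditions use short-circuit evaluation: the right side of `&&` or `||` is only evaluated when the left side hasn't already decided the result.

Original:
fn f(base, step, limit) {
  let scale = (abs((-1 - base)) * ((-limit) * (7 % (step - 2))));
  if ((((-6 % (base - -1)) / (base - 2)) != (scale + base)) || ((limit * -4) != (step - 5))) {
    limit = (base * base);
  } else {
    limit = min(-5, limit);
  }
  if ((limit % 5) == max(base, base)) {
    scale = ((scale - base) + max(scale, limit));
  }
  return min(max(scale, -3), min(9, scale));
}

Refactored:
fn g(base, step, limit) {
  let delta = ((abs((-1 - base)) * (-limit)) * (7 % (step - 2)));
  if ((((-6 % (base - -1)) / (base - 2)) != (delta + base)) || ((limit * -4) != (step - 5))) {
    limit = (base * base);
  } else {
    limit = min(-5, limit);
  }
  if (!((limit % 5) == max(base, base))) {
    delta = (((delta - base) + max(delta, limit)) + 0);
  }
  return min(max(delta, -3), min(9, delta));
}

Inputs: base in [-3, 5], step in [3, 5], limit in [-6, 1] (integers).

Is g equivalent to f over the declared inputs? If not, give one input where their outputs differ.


On input base=-3, step=3, limit=-6, f returns 0 while g returns 9.
verdict: not equivalent; witness: base=-3, step=3, limit=-6


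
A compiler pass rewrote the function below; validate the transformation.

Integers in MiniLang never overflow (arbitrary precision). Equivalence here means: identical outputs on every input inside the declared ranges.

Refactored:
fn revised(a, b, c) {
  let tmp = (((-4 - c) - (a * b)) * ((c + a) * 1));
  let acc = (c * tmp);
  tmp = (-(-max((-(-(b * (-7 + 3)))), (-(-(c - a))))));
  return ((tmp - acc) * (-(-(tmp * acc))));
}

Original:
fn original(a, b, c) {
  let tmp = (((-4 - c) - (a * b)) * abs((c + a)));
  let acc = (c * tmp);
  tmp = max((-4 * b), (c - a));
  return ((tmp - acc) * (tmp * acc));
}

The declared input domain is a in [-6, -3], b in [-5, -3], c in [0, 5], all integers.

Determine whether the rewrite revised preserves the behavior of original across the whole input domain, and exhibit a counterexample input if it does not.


Consider the input a=-6, b=-5, c=1.
original: tmp = -175; acc = -175; tmp = 20; return -682500
revised: tmp = 175; acc = 175; tmp = 20; return -542500
-682500 against -542500: the behavior changed.
verdict: not equivalent; witness: a=-6, b=-5, c=1


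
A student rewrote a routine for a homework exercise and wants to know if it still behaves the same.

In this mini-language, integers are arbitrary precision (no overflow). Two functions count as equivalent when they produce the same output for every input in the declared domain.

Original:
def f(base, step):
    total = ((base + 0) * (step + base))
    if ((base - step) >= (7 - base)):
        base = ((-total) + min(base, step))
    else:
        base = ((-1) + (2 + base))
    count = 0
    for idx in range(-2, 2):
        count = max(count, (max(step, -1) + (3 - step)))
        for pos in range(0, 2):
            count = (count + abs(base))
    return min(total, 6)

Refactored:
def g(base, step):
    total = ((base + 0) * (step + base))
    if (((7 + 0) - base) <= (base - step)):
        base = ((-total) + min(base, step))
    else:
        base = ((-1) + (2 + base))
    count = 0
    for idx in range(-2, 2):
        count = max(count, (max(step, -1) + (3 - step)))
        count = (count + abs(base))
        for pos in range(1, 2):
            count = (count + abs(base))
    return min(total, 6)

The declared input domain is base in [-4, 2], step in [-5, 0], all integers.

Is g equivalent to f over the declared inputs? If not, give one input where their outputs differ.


Reading the diff, among the changes: min/max/abs usage differs, arithmetic usage differs, loop structure differs, comparison usage differs, statement counts differ, constant usage differs.
As a probe, take base=1, step=-4: f runs total becomes -3; next ((base - step) >= (7 - base)) evaluates to false; next base becomes 2; next count becomes 0; next at idx=-2:; next count becomes 6; next at pos=0:; next count becomes 8; next at pos=1:; next count becomes 10; next at idx=-1:; next count becomes 10; next at pos=0:; next count becomes 12; next at pos=1:; next count becomes 14; next at idx=0:; next count becomes 14; next at pos=0:; next count becomes 16; next at pos=1:; next count becomes 18; next at idx=1:; next count becomes 18; next at pos=0:; next count becomes 20; next at pos=1:; next count becomes 22; next final value -3; g runs total becomes -3; next (((7 + 0) - base) <= (base - step)) evaluates to false; next base becomes 2; next count becomes 0; next at idx=-2:; next count becomes 6; next count becomes 8; next at pos=1:; next count becomes 10; next at idx=-1:; next count becomes 10; next count becomes 12; next at pos=1:; next count becomes 14; next at idx=0:; next count becomes 14; next count becomes 16; next at pos=1:; next count becomes 18; next at idx=1:; next count becomes 18; next count becomes 20; next at pos=1:; next count becomes 22; next final value -3; both end at -3.
Across all 42 domain points the two functions coincide.
verdict: equivalent


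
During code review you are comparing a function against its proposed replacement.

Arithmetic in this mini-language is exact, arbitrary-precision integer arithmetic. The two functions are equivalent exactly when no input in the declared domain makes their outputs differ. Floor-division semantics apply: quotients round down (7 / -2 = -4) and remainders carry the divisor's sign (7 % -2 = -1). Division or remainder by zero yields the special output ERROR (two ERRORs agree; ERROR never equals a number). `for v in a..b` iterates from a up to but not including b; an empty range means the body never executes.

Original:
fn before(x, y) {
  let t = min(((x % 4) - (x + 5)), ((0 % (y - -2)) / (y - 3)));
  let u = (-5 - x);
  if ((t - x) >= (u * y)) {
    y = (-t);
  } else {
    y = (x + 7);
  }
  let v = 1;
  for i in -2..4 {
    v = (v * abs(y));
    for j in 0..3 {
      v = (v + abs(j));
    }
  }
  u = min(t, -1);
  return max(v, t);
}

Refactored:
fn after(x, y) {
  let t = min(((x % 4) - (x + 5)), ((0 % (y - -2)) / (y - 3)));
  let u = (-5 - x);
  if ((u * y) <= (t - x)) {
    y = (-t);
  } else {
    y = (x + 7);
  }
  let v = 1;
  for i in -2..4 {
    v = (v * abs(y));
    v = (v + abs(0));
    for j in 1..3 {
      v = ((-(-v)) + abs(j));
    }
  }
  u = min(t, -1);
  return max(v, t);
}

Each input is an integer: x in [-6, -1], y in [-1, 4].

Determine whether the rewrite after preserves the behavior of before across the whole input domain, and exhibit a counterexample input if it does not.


Comparing the listings, the differences include: arithmetic usage differs; also min/max/abs usage differs; also constant usage differs; also loop structure differs; also statement counts differ; also comparison usage differs.
Tracing x=-2, y=3: before: a zero divisor aborts: ERROR | after: a zero divisor aborts: ERROR — matching result ERROR.
Across all 36 domain points the two functions coincide.
verdict: equivalent


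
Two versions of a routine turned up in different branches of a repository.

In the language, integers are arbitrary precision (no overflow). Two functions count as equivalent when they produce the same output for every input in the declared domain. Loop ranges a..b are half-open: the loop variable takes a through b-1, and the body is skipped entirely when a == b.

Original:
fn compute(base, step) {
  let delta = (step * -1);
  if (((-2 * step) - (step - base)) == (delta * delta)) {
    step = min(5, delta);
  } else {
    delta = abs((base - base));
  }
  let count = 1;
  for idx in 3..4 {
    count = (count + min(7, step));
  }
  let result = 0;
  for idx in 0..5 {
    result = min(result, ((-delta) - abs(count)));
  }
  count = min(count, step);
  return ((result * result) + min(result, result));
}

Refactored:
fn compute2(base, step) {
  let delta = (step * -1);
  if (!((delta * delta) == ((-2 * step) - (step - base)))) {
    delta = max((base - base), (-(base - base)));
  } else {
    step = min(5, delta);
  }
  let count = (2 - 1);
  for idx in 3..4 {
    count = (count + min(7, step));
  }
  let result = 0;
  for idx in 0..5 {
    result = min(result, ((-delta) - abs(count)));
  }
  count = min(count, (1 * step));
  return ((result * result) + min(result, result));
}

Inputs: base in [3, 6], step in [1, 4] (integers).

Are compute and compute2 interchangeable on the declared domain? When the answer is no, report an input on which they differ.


The two versions differ — the changes include boolean connective usage differs, and min/max/abs usage differs, and constant usage differs, and arithmetic usage differs.
As a probe, take base=4, step=1: compute runs delta = -1; (((-2 * step) - (step - base)) == (delta * delta)) -> true; step = -1; count = 1; [idx=3]; count = 0; result = 0; [idx=0]; result = 0; [idx=1]; result = 0; [idx=2]; result = 0; [idx=3]; result = 0; [idx=4]; result = 0; count = -1; return 0; compute2 runs delta = -1; (!((delta * delta) == ((-2 * step) - (step - base)))) -> false; step = -1; count = 1; [idx=3]; count = 0; result = 0; [idx=0]; result = 0; [idx=1]; result = 0; [idx=2]; result = 0; [idx=3]; result = 0; [idx=4]; result = 0; count = -1; return 0; both end at 0.
An exhaustive pass over the 16 declared inputs shows identical outputs.
verdict: equivalent


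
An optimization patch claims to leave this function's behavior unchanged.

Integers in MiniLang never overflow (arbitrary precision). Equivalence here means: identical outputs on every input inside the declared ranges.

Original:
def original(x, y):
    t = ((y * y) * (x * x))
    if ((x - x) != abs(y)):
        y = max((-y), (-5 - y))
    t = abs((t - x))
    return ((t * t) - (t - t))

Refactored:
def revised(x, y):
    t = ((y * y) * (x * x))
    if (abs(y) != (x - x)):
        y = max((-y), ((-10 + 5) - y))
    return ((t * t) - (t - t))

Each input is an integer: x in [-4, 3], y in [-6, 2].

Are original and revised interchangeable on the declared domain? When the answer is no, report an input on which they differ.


At x=-4, y=-6: original gives 336400, revised gives 331776.
verdict: not equivalent; witness: x=-4, y=-6
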